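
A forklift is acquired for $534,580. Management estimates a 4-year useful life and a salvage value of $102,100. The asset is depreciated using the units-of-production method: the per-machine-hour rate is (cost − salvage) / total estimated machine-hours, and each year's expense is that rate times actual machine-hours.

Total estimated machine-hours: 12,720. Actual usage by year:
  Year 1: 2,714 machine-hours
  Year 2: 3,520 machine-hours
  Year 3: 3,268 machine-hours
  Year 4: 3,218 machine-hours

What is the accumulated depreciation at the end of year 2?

Depreciable base = $534,580 − $102,100 = $432,480.
Rate = $432,480 / 12,720 machine-hours = $34 per machine-hour.
Year 1: 2,714 × $34 = $92,276. Book value $442,304.
Year 2: 3,520 × $34 = $119,680. Book value $322,624.
Accumulated through year 2 = $534,580 − $322,624 = $211,956.

$211,956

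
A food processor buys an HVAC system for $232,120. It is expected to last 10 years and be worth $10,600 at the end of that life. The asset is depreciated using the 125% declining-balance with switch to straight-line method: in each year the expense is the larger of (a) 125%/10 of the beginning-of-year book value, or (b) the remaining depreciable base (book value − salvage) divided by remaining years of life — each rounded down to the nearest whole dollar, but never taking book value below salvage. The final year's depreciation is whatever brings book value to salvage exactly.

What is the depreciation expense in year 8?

Depreciable base = $232,120 − $10,600 = $221,520.
Year 1: DB = ⌊$232,120 × 125%/10⌋ = $29,015; SL = ⌊$221,520/10⌋ = $22,152 → take DB $29,015. Book value $203,105.
Year 2: DB = ⌊$203,105 × 125%/10⌋ = $25,388; SL = ⌊$192,505/9⌋ = $21,389 → take DB $25,388. Book value $177,717.
Year 3: DB = ⌊$177,717 × 125%/10⌋ = $22,214; SL = ⌊$167,117/8⌋ = $20,889 → take DB $22,214. Book value $155,503.
Year 4: DB = ⌊$155,503 × 125%/10⌋ = $19,437; SL = ⌊$144,903/7⌋ = $20,700 → take SL $20,700. Book value $134,803.
Year 5: DB = ⌊$134,803 × 125%/10⌋ = $16,850; SL = ⌊$124,203/6⌋ = $20,700 → take SL $20,700. Book value $114,103.
Year 6: DB = ⌊$114,103 × 125%/10⌋ = $14,262; SL = ⌊$103,503/5⌋ = $20,700 → take SL $20,700. Book value $93,403.
Year 7: DB = ⌊$93,403 × 125%/10⌋ = $11,675; SL = ⌊$82,803/4⌋ = $20,700 → take SL $20,700. Book value $72,703.
Year 8: DB = ⌊$72,703 × 125%/10⌋ = $9,087; SL = ⌊$62,103/3⌋ = $20,701 → take SL $20,701. Book value $52,002.

$20,701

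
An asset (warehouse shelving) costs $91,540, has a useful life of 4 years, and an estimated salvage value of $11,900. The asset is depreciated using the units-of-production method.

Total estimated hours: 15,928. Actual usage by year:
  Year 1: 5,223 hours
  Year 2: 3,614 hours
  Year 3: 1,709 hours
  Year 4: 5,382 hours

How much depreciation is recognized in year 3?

Depreciable base = $91,540 − $11,900 = $79,640.
Rate = $79,640 / 15,928 hours = $5 per hour.
Year 1: 5,223 × $5 = $26,115. Book value $65,425.
Year 2: 3,614 × $5 = $18,070. Book value $47,355.
Year 3: 1,709 × $5 = $8,545. Book value $38,810.

$8,545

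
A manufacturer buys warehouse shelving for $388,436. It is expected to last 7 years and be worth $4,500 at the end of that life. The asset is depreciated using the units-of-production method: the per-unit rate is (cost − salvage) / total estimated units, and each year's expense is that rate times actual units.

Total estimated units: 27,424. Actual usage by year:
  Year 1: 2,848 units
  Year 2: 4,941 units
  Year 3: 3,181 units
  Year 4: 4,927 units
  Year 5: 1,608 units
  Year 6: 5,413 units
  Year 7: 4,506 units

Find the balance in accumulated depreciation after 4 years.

Depreciable base = $388,436 − $4,500 = $383,936.
Rate = $383,936 / 27,424 units = $14 per unit.
Year 1: 2,848 × $14 = $39,872. Book value $348,564.
Year 2: 4,941 × $14 = $69,174. Book value $279,390.
Year 3: 3,181 × $14 = $44,534. Book value $234,856.
Year 4: 4,927 × $14 = $68,978. Book value $165,878.
Accumulated through year 4 = $388,436 − $165,878 = $222,558.

$222,558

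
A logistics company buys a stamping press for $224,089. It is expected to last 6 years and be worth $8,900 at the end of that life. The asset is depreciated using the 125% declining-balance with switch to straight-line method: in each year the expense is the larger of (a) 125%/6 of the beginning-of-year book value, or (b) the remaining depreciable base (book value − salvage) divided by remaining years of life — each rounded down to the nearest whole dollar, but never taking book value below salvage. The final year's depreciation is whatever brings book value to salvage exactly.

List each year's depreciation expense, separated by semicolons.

Depreciable base = $224,089 − $8,900 = $215,189.
Year 1: DB = ⌊$224,089 × 125%/6⌋ = $46,685; SL = ⌊$215,189/6⌋ = $35,864 → take DB $46,685. Book value $177,404.
Year 2: DB = ⌊$177,404 × 125%/6⌋ = $36,959; SL = ⌊$168,504/5⌋ = $33,700 → take DB $36,959. Book value $140,445.
Year 3: DB = ⌊$140,445 × 125%/6⌋ = $29,259; SL = ⌊$131,545/4⌋ = $32,886 → take SL $32,886. Book value $107,559.
Year 4: DB = ⌊$107,559 × 125%/6⌋ = $22,408; SL = ⌊$98,659/3⌋ = $32,886 → take SL $32,886. Book value $74,673.
Year 5: DB = ⌊$74,673 × 125%/6⌋ = $15,556; SL = ⌊$65,773/2⌋ = $32,886 → take SL $32,886. Book value $41,787.
Year 6 (final): $41,787 − $8,900 = $32,887. Book value $8,900.

$46,685; $36,959; $32,886; $32,886; $32,886; $32,887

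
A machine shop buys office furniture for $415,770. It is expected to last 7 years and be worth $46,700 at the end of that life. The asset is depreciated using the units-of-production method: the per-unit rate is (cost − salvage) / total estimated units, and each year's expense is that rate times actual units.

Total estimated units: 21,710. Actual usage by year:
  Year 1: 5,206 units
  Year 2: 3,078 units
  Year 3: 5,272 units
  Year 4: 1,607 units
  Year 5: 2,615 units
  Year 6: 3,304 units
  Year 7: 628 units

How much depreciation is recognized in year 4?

Depreciable base = $415,770 − $46,700 = $369,070.
Rate = $369,070 / 21,710 units = $17 per unit.
Year 1: 5,206 × $17 = $88,502. Book value $327,268.
Year 2: 3,078 × $17 = $52,326. Book value $274,942.
Year 3: 5,272 × $17 = $89,624. Book value $185,318.
Year 4: 1,607 × $17 = $27,319. Book value $157,999.

$27,319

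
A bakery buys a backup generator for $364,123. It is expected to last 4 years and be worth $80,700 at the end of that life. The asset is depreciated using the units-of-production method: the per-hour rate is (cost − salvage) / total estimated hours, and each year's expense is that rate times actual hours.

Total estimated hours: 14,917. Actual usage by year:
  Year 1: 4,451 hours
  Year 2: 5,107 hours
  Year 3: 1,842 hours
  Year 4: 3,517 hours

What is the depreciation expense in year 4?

Depreciable base = $364,123 − $80,700 = $283,423.
Rate = $283,423 / 14,917 hours = $19 per hour.
Year 1: 4,451 × $19 = $84,569. Book value $279,554.
Year 2: 5,107 × $19 = $97,033. Book value $182,521.
Year 3: 1,842 × $19 = $34,998. Book value $147,523.
Year 4: 3,517 × $19 = $66,823. Book value $80,700.

$66,823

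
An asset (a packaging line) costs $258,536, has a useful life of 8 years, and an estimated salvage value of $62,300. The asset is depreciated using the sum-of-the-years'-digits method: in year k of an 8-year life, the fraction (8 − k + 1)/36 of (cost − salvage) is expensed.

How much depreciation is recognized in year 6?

Depreciable base = $258,536 − $62,300 = $196,236.
Sum of the years' digits = 8+7+6+5+4+3+2+1 = 36.
Year 1: $196,236 × 8/36 = $43,608. Book value $214,928.
Year 2: $196,236 × 7/36 = $38,157. Book value $176,771.
Year 3: $196,236 × 6/36 = $32,706. Book value $144,065.
Year 4: $196,236 × 5/36 = $27,255. Book value $116,810.
Year 5: $196,236 × 4/36 = $21,804. Book value $95,006.
Year 6: $196,236 × 3/36 = $16,353. Book value $78,653.

$16,353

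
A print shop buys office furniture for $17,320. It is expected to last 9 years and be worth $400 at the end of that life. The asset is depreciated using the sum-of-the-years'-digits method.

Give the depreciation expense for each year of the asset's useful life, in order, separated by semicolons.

$3,384; $3,008; $2,632; $2,256; $1,880; $1,504; $1,128; $752; $376

Depreciable base = $17,320 − $400 = $16,920.
Sum of the years' digits = 9+8+7+6+5+4+3+2+1 = 45.
Year 1: $16,920 × 9/45 = $3,384. Book value $13,936.
Year 2: $16,920 × 8/45 = $3,008. Book value $10,928.
Year 3: $16,920 × 7/45 = $2,632. Book value $8,296.
Year 4: $16,920 × 6/45 = $2,256. Book value $6,040.
Year 5: $16,920 × 5/45 = $1,880. Book value $4,160.
Year 6: $16,920 × 4/45 = $1,504. Book value $2,656.
Year 7: $16,920 × 3/45 = $1,128. Book value $1,528.
Year 8: $16,920 × 2/45 = $752. Book value $776.
Year 9: $16,920 × 1/45 = $376. Book value $400.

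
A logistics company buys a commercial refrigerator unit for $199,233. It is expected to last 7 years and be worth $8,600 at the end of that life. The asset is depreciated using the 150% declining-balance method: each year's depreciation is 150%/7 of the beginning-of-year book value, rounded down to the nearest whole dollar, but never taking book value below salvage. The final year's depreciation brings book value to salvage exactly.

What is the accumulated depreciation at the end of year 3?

$102,592

Depreciable base = $199,233 − $8,600 = $190,633.
Year 1: ⌊$199,233 × 150%/7⌋ = $42,692. Book value $156,541.
Year 2: ⌊$156,541 × 150%/7⌋ = $33,544. Book value $122,997.
Year 3: ⌊$122,997 × 150%/7⌋ = $26,356. Book value $96,641.
Accumulated through year 3 = $199,233 − $96,641 = $102,592.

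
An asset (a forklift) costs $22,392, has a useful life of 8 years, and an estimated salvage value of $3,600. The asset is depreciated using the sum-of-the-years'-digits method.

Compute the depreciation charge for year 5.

Depreciable base = $22,392 − $3,600 = $18,792.
Sum of the years' digits = 8+7+6+5+4+3+2+1 = 36.
Year 1: $18,792 × 8/36 = $4,176. Book value $18,216.
Year 2: $18,792 × 7/36 = $3,654. Book value $14,562.
Year 3: $18,792 × 6/36 = $3,132. Book value $11,430.
Year 4: $18,792 × 5/36 = $2,610. Book value $8,820.
Year 5: $18,792 × 4/36 = $2,088. Book value $6,732.

$2,088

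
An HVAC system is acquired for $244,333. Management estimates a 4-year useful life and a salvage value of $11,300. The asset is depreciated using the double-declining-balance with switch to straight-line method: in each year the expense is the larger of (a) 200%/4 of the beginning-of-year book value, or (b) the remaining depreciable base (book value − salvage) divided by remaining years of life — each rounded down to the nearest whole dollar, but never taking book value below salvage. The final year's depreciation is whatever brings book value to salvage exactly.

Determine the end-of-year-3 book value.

$30,542

Depreciable base = $244,333 − $11,300 = $233,033.
Year 1: DB = ⌊$244,333 × 200%/4⌋ = $122,166; SL = ⌊$233,033/4⌋ = $58,258 → take DB $122,166. Book value $122,167.
Year 2: DB = ⌊$122,167 × 200%/4⌋ = $61,083; SL = ⌊$110,867/3⌋ = $36,955 → take DB $61,083. Book value $61,084.
Year 3: DB = ⌊$61,084 × 200%/4⌋ = $30,542; SL = ⌊$49,784/2⌋ = $24,892 → take DB $30,542. Book value $30,542.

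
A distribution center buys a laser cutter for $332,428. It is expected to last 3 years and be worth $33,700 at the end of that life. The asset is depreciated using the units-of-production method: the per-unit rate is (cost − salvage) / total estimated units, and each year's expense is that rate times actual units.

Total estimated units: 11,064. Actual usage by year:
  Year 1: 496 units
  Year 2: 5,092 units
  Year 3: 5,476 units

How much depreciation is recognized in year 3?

$147,852

Depreciable base = $332,428 − $33,700 = $298,728.
Rate = $298,728 / 11,064 units = $27 per unit.
Year 1: 496 × $27 = $13,392. Book value $319,036.
Year 2: 5,092 × $27 = $137,484. Book value $181,552.
Year 3: 5,476 × $27 = $147,852. Book value $33,700.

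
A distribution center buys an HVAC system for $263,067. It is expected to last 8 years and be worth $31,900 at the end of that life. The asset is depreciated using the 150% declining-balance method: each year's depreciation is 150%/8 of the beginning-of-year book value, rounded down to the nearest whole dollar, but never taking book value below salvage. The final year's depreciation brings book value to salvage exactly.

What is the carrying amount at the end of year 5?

$93,151

Depreciable base = $263,067 − $31,900 = $231,167.
Year 1: ⌊$263,067 × 150%/8⌋ = $49,325. Book value $213,742.
Year 2: ⌊$213,742 × 150%/8⌋ = $40,076. Book value $173,666.
Year 3: ⌊$173,666 × 150%/8⌋ = $32,562. Book value $141,104.
Year 4: ⌊$141,104 × 150%/8⌋ = $26,457. Book value $114,647.
Year 5: ⌊$114,647 × 150%/8⌋ = $21,496. Book value $93,151.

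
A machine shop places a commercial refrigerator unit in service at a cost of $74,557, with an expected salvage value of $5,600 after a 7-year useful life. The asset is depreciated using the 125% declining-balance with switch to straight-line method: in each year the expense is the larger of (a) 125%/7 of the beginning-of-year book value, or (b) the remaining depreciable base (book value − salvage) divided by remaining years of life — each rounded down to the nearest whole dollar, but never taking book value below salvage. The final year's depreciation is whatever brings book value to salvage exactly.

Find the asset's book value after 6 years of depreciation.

$14,532

Depreciable base = $74,557 − $5,600 = $68,957.
Year 1: DB = ⌊$74,557 × 125%/7⌋ = $13,313; SL = ⌊$68,957/7⌋ = $9,851 → take DB $13,313. Book value $61,244.
Year 2: DB = ⌊$61,244 × 125%/7⌋ = $10,936; SL = ⌊$55,644/6⌋ = $9,274 → take DB $10,936. Book value $50,308.
Year 3: DB = ⌊$50,308 × 125%/7⌋ = $8,983; SL = ⌊$44,708/5⌋ = $8,941 → take DB $8,983. Book value $41,325.
Year 4: DB = ⌊$41,325 × 125%/7⌋ = $7,379; SL = ⌊$35,725/4⌋ = $8,931 → take SL $8,931. Book value $32,394.
Year 5: DB = ⌊$32,394 × 125%/7⌋ = $5,784; SL = ⌊$26,794/3⌋ = $8,931 → take SL $8,931. Book value $23,463.
Year 6: DB = ⌊$23,463 × 125%/7⌋ = $4,189; SL = ⌊$17,863/2⌋ = $8,931 → take SL $8,931. Book value $14,532.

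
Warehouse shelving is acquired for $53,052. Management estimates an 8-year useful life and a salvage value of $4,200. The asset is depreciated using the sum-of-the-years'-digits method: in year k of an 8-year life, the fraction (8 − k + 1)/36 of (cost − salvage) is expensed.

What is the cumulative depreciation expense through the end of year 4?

Depreciable base = $53,052 − $4,200 = $48,852.
Sum of the years' digits = 8+7+6+5+4+3+2+1 = 36.
Year 1: $48,852 × 8/36 = $10,856. Book value $42,196.
Year 2: $48,852 × 7/36 = $9,499. Book value $32,697.
Year 3: $48,852 × 6/36 = $8,142. Book value $24,555.
Year 4: $48,852 × 5/36 = $6,785. Book value $17,770.
Accumulated through year 4 = $53,052 − $17,770 = $35,282.

$35,282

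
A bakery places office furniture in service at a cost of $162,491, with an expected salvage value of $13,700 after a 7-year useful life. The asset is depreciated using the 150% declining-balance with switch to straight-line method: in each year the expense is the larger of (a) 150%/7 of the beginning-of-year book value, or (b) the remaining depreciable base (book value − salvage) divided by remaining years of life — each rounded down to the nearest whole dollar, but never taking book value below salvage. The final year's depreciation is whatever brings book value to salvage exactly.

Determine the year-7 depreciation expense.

$16,077

Depreciable base = $162,491 − $13,700 = $148,791.
Year 1: DB = ⌊$162,491 × 150%/7⌋ = $34,819; SL = ⌊$148,791/7⌋ = $21,255 → take DB $34,819. Book value $127,672.
Year 2: DB = ⌊$127,672 × 150%/7⌋ = $27,358; SL = ⌊$113,972/6⌋ = $18,995 → take DB $27,358. Book value $100,314.
Year 3: DB = ⌊$100,314 × 150%/7⌋ = $21,495; SL = ⌊$86,614/5⌋ = $17,322 → take DB $21,495. Book value $78,819.
Year 4: DB = ⌊$78,819 × 150%/7⌋ = $16,889; SL = ⌊$65,119/4⌋ = $16,279 → take DB $16,889. Book value $61,930.
Year 5: DB = ⌊$61,930 × 150%/7⌋ = $13,270; SL = ⌊$48,230/3⌋ = $16,076 → take SL $16,076. Book value $45,854.
Year 6: DB = ⌊$45,854 × 150%/7⌋ = $9,825; SL = ⌊$32,154/2⌋ = $16,077 → take SL $16,077. Book value $29,777.
Year 7 (final): $29,777 − $13,700 = $16,077. Book value $13,700.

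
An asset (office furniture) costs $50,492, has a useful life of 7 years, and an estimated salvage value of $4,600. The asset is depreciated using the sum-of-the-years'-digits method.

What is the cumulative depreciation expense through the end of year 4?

Depreciable base = $50,492 − $4,600 = $45,892.
Sum of the years' digits = 7+6+5+4+3+2+1 = 28.
Year 1: $45,892 × 7/28 = $11,473. Book value $39,019.
Year 2: $45,892 × 6/28 = $9,834. Book value $29,185.
Year 3: $45,892 × 5/28 = $8,195. Book value $20,990.
Year 4: $45,892 × 4/28 = $6,556. Book value $14,434.
Accumulated through year 4 = $50,492 − $14,434 = $36,058.

$36,058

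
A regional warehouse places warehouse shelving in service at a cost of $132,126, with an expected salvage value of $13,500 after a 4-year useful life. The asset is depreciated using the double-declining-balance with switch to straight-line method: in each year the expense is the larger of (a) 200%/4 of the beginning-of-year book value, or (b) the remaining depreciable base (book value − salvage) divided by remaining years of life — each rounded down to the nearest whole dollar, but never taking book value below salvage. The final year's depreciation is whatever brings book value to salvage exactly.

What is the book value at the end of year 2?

Depreciable base = $132,126 − $13,500 = $118,626.
Year 1: DB = ⌊$132,126 × 200%/4⌋ = $66,063; SL = ⌊$118,626/4⌋ = $29,656 → take DB $66,063. Book value $66,063.
Year 2: DB = ⌊$66,063 × 200%/4⌋ = $33,031; SL = ⌊$52,563/3⌋ = $17,521 → take DB $33,031. Book value $33,032.

$33,032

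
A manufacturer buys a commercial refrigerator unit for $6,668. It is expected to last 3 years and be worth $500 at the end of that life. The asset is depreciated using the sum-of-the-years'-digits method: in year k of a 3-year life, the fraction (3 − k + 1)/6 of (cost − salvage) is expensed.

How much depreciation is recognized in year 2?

$2,056

Depreciable base = $6,668 − $500 = $6,168.
Sum of the years' digits = 3+2+1 = 6.
Year 1: $6,168 × 3/6 = $3,084. Book value $3,584.
Year 2: $6,168 × 2/6 = $2,056. Book value $1,528.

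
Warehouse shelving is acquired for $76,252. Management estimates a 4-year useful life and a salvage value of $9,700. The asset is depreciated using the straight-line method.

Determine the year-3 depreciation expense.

Depreciable base = $76,252 − $9,700 = $66,552.
Annual expense = $66,552 / 4 = $16,638.

$16,638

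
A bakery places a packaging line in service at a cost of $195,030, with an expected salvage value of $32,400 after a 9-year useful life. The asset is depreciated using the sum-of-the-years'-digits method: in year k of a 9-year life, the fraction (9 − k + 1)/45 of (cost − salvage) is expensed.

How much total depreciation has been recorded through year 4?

$108,420

Depreciable base = $195,030 − $32,400 = $162,630.
Sum of the years' digits = 9+8+7+6+5+4+3+2+1 = 45.
Year 1: $162,630 × 9/45 = $32,526. Book value $162,504.
Year 2: $162,630 × 8/45 = $28,912. Book value $133,592.
Year 3: $162,630 × 7/45 = $25,298. Book value $108,294.
Year 4: $162,630 × 6/45 = $21,684. Book value $86,610.
Accumulated through year 4 = $195,030 − $86,610 = $108,420.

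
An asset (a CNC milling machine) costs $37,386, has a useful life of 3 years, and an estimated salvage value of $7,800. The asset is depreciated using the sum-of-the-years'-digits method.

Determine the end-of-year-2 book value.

Depreciable base = $37,386 − $7,800 = $29,586.
Sum of the years' digits = 3+2+1 = 6.
Year 1: $29,586 × 3/6 = $14,793. Book value $22,593.
Year 2: $29,586 × 2/6 = $9,862. Book value $12,731.

$12,731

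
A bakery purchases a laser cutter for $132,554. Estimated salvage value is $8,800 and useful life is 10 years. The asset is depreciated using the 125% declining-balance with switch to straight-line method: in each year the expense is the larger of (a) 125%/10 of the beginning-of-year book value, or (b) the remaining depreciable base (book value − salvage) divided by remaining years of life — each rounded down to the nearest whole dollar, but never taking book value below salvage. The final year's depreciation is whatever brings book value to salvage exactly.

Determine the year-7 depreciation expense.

Depreciable base = $132,554 − $8,800 = $123,754.
Year 1: DB = ⌊$132,554 × 125%/10⌋ = $16,569; SL = ⌊$123,754/10⌋ = $12,375 → take DB $16,569. Book value $115,985.
Year 2: DB = ⌊$115,985 × 125%/10⌋ = $14,498; SL = ⌊$107,185/9⌋ = $11,909 → take DB $14,498. Book value $101,487.
Year 3: DB = ⌊$101,487 × 125%/10⌋ = $12,685; SL = ⌊$92,687/8⌋ = $11,585 → take DB $12,685. Book value $88,802.
Year 4: DB = ⌊$88,802 × 125%/10⌋ = $11,100; SL = ⌊$80,002/7⌋ = $11,428 → take SL $11,428. Book value $77,374.
Year 5: DB = ⌊$77,374 × 125%/10⌋ = $9,671; SL = ⌊$68,574/6⌋ = $11,429 → take SL $11,429. Book value $65,945.
Year 6: DB = ⌊$65,945 × 125%/10⌋ = $8,243; SL = ⌊$57,145/5⌋ = $11,429 → take SL $11,429. Book value $54,516.
Year 7: DB = ⌊$54,516 × 125%/10⌋ = $6,814; SL = ⌊$45,716/4⌋ = $11,429 → take SL $11,429. Book value $43,087.

$11,429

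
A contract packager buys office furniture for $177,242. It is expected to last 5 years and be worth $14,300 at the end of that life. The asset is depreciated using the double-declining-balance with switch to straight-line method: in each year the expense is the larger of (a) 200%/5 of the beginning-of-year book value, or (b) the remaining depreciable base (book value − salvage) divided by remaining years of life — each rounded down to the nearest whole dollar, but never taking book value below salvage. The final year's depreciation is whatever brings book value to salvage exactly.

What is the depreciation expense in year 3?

$25,523

Depreciable base = $177,242 − $14,300 = $162,942.
Year 1: DB = ⌊$177,242 × 200%/5⌋ = $70,896; SL = ⌊$162,942/5⌋ = $32,588 → take DB $70,896. Book value $106,346.
Year 2: DB = ⌊$106,346 × 200%/5⌋ = $42,538; SL = ⌊$92,046/4⌋ = $23,011 → take DB $42,538. Book value $63,808.
Year 3: DB = ⌊$63,808 × 200%/5⌋ = $25,523; SL = ⌊$49,508/3⌋ = $16,502 → take DB $25,523. Book value $38,285.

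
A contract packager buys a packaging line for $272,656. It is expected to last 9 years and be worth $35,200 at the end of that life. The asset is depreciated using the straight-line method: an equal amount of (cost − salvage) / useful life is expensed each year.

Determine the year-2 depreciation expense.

Depreciable base = $272,656 − $35,200 = $237,456.
Annual expense = $237,456 / 9 = $26,384.

$26,384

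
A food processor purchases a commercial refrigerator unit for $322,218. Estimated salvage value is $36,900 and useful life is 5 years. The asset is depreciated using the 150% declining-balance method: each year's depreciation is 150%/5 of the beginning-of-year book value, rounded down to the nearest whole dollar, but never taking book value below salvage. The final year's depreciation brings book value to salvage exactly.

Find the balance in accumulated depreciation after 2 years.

Depreciable base = $322,218 − $36,900 = $285,318.
Year 1: ⌊$322,218 × 150%/5⌋ = $96,665. Book value $225,553.
Year 2: ⌊$225,553 × 150%/5⌋ = $67,665. Book value $157,888.
Accumulated through year 2 = $322,218 − $157,888 = $164,330.

$164,330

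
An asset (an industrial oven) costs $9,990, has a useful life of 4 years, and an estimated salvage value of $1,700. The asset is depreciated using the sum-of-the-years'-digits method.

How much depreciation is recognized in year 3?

Depreciable base = $9,990 − $1,700 = $8,290.
Sum of the years' digits = 4+3+2+1 = 10.
Year 1: $8,290 × 4/10 = $3,316. Book value $6,674.
Year 2: $8,290 × 3/10 = $2,487. Book value $4,187.
Year 3: $8,290 × 2/10 = $1,658. Book value $2,529.

$1,658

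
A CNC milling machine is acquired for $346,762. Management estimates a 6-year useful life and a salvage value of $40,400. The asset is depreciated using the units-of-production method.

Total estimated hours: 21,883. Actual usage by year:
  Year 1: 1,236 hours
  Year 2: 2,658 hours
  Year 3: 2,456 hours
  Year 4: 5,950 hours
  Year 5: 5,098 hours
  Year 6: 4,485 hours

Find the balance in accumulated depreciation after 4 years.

Depreciable base = $346,762 − $40,400 = $306,362.
Rate = $306,362 / 21,883 hours = $14 per hour.
Year 1: 1,236 × $14 = $17,304. Book value $329,458.
Year 2: 2,658 × $14 = $37,212. Book value $292,246.
Year 3: 2,456 × $14 = $34,384. Book value $257,862.
Year 4: 5,950 × $14 = $83,300. Book value $174,562.
Accumulated through year 4 = $346,762 − $174,562 = $172,200.

$172,200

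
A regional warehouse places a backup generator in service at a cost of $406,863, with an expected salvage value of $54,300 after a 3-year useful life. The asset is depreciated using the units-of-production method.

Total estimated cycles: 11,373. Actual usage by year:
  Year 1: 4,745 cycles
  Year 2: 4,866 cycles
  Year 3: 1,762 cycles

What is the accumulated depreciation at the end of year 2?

Depreciable base = $406,863 − $54,300 = $352,563.
Rate = $352,563 / 11,373 cycles = $31 per cycle.
Year 1: 4,745 × $31 = $147,095. Book value $259,768.
Year 2: 4,866 × $31 = $150,846. Book value $108,922.
Accumulated through year 2 = $406,863 − $108,922 = $297,941.

$297,941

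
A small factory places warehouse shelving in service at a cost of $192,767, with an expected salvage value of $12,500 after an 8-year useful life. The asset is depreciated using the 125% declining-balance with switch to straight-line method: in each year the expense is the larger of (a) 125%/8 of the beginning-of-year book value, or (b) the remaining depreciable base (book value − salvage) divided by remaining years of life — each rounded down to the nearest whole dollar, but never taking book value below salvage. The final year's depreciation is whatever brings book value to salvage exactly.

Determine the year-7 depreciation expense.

Depreciable base = $192,767 − $12,500 = $180,267.
Year 1: DB = ⌊$192,767 × 125%/8⌋ = $30,119; SL = ⌊$180,267/8⌋ = $22,533 → take DB $30,119. Book value $162,648.
Year 2: DB = ⌊$162,648 × 125%/8⌋ = $25,413; SL = ⌊$150,148/7⌋ = $21,449 → take DB $25,413. Book value $137,235.
Year 3: DB = ⌊$137,235 × 125%/8⌋ = $21,442; SL = ⌊$124,735/6⌋ = $20,789 → take DB $21,442. Book value $115,793.
Year 4: DB = ⌊$115,793 × 125%/8⌋ = $18,092; SL = ⌊$103,293/5⌋ = $20,658 → take SL $20,658. Book value $95,135.
Year 5: DB = ⌊$95,135 × 125%/8⌋ = $14,864; SL = ⌊$82,635/4⌋ = $20,658 → take SL $20,658. Book value $74,477.
Year 6: DB = ⌊$74,477 × 125%/8⌋ = $11,637; SL = ⌊$61,977/3⌋ = $20,659 → take SL $20,659. Book value $53,818.
Year 7: DB = ⌊$53,818 × 125%/8⌋ = $8,409; SL = ⌊$41,318/2⌋ = $20,659 → take SL $20,659. Book value $33,159.

$20,659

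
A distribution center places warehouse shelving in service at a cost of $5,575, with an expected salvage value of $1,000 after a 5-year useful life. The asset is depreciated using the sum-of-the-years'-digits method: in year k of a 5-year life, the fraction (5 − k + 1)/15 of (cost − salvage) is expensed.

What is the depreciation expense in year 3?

$915

Depreciable base = $5,575 − $1,000 = $4,575.
Sum of the years' digits = 5+4+3+2+1 = 15.
Year 1: $4,575 × 5/15 = $1,525. Book value $4,050.
Year 2: $4,575 × 4/15 = $1,220. Book value $2,830.
Year 3: $4,575 × 3/15 = $915. Book value $1,915.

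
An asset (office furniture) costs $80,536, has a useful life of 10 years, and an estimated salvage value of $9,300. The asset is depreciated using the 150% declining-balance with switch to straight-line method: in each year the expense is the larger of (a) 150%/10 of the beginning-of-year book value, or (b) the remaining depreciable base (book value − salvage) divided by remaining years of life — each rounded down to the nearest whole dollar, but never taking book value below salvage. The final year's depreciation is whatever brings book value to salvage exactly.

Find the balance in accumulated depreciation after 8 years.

$60,698

Depreciable base = $80,536 − $9,300 = $71,236.
Year 1: DB = ⌊$80,536 × 150%/10⌋ = $12,080; SL = ⌊$71,236/10⌋ = $7,123 → take DB $12,080. Book value $68,456.
Year 2: DB = ⌊$68,456 × 150%/10⌋ = $10,268; SL = ⌊$59,156/9⌋ = $6,572 → take DB $10,268. Book value $58,188.
Year 3: DB = ⌊$58,188 × 150%/10⌋ = $8,728; SL = ⌊$48,888/8⌋ = $6,111 → take DB $8,728. Book value $49,460.
Year 4: DB = ⌊$49,460 × 150%/10⌋ = $7,419; SL = ⌊$40,160/7⌋ = $5,737 → take DB $7,419. Book value $42,041.
Year 5: DB = ⌊$42,041 × 150%/10⌋ = $6,306; SL = ⌊$32,741/6⌋ = $5,456 → take DB $6,306. Book value $35,735.
Year 6: DB = ⌊$35,735 × 150%/10⌋ = $5,360; SL = ⌊$26,435/5⌋ = $5,287 → take DB $5,360. Book value $30,375.
Year 7: DB = ⌊$30,375 × 150%/10⌋ = $4,556; SL = ⌊$21,075/4⌋ = $5,268 → take SL $5,268. Book value $25,107.
Year 8: DB = ⌊$25,107 × 150%/10⌋ = $3,766; SL = ⌊$15,807/3⌋ = $5,269 → take SL $5,269. Book value $19,838.
Accumulated through year 8 = $80,536 − $19,838 = $60,698.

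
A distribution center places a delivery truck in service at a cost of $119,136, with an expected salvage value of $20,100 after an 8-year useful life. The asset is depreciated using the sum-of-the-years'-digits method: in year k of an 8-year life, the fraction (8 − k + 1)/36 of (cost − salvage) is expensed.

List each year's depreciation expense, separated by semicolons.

$22,008; $19,257; $16,506; $13,755; $11,004; $8,253; $5,502; $2,751

Depreciable base = $119,136 − $20,100 = $99,036.
Sum of the years' digits = 8+7+6+5+4+3+2+1 = 36.
Year 1: $99,036 × 8/36 = $22,008. Book value $97,128.
Year 2: $99,036 × 7/36 = $19,257. Book value $77,871.
Year 3: $99,036 × 6/36 = $16,506. Book value $61,365.
Year 4: $99,036 × 5/36 = $13,755. Book value $47,610.
Year 5: $99,036 × 4/36 = $11,004. Book value $36,606.
Year 6: $99,036 × 3/36 = $8,253. Book value $28,353.
Year 7: $99,036 × 2/36 = $5,502. Book value $22,851.
Year 8: $99,036 × 1/36 = $2,751. Book value $20,100.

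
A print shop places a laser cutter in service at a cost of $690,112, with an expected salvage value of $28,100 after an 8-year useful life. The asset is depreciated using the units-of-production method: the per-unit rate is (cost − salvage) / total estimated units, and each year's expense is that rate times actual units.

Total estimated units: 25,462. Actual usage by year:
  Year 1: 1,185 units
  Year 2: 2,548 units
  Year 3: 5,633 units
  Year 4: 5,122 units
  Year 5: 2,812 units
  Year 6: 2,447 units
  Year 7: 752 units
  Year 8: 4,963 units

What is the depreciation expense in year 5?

Depreciable base = $690,112 − $28,100 = $662,012.
Rate = $662,012 / 25,462 units = $26 per unit.
Year 1: 1,185 × $26 = $30,810. Book value $659,302.
Year 2: 2,548 × $26 = $66,248. Book value $593,054.
Year 3: 5,633 × $26 = $146,458. Book value $446,596.
Year 4: 5,122 × $26 = $133,172. Book value $313,424.
Year 5: 2,812 × $26 = $73,112. Book value $240,312.

$73,112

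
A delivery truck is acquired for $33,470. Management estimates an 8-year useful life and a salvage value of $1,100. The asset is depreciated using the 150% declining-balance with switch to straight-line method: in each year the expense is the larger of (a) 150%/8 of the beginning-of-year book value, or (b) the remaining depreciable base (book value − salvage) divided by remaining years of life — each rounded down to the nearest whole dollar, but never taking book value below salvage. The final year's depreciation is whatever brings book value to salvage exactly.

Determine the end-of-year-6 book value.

Depreciable base = $33,470 − $1,100 = $32,370.
Year 1: DB = ⌊$33,470 × 150%/8⌋ = $6,275; SL = ⌊$32,370/8⌋ = $4,046 → take DB $6,275. Book value $27,195.
Year 2: DB = ⌊$27,195 × 150%/8⌋ = $5,099; SL = ⌊$26,095/7⌋ = $3,727 → take DB $5,099. Book value $22,096.
Year 3: DB = ⌊$22,096 × 150%/8⌋ = $4,143; SL = ⌊$20,996/6⌋ = $3,499 → take DB $4,143. Book value $17,953.
Year 4: DB = ⌊$17,953 × 150%/8⌋ = $3,366; SL = ⌊$16,853/5⌋ = $3,370 → take SL $3,370. Book value $14,583.
Year 5: DB = ⌊$14,583 × 150%/8⌋ = $2,734; SL = ⌊$13,483/4⌋ = $3,370 → take SL $3,370. Book value $11,213.
Year 6: DB = ⌊$11,213 × 150%/8⌋ = $2,102; SL = ⌊$10,113/3⌋ = $3,371 → take SL $3,371. Book value $7,842.

$7,842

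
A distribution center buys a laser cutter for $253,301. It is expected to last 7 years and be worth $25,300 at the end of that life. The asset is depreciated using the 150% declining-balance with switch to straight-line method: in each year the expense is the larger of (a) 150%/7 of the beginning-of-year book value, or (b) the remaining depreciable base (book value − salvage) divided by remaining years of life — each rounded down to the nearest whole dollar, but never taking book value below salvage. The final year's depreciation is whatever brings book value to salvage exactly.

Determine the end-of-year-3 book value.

$122,867

Depreciable base = $253,301 − $25,300 = $228,001.
Year 1: DB = ⌊$253,301 × 150%/7⌋ = $54,278; SL = ⌊$228,001/7⌋ = $32,571 → take DB $54,278. Book value $199,023.
Year 2: DB = ⌊$199,023 × 150%/7⌋ = $42,647; SL = ⌊$173,723/6⌋ = $28,953 → take DB $42,647. Book value $156,376.
Year 3: DB = ⌊$156,376 × 150%/7⌋ = $33,509; SL = ⌊$131,076/5⌋ = $26,215 → take DB $33,509. Book value $122,867.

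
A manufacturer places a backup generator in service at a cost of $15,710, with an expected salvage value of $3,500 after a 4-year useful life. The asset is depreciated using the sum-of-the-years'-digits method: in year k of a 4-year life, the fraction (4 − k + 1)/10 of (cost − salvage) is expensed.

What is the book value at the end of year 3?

Depreciable base = $15,710 − $3,500 = $12,210.
Sum of the years' digits = 4+3+2+1 = 10.
Year 1: $12,210 × 4/10 = $4,884. Book value $10,826.
Year 2: $12,210 × 3/10 = $3,663. Book value $7,163.
Year 3: $12,210 × 2/10 = $2,442. Book value $4,721.

$4,721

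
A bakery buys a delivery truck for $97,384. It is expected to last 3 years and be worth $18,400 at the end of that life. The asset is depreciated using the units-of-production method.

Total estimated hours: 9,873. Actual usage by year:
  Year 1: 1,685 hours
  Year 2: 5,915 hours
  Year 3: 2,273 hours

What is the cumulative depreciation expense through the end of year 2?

Depreciable base = $97,384 − $18,400 = $78,984.
Rate = $78,984 / 9,873 hours = $8 per hour.
Year 1: 1,685 × $8 = $13,480. Book value $83,904.
Year 2: 5,915 × $8 = $47,320. Book value $36,584.
Accumulated through year 2 = $97,384 − $36,584 = $60,800.

$60,800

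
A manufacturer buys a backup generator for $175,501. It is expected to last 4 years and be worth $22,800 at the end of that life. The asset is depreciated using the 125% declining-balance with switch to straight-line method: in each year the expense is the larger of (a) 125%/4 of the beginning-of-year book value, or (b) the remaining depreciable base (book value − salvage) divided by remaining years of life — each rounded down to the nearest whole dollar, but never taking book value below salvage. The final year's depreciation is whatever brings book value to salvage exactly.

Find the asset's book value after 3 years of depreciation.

$52,876

Depreciable base = $175,501 − $22,800 = $152,701.
Year 1: DB = ⌊$175,501 × 125%/4⌋ = $54,844; SL = ⌊$152,701/4⌋ = $38,175 → take DB $54,844. Book value $120,657.
Year 2: DB = ⌊$120,657 × 125%/4⌋ = $37,705; SL = ⌊$97,857/3⌋ = $32,619 → take DB $37,705. Book value $82,952.
Year 3: DB = ⌊$82,952 × 125%/4⌋ = $25,922; SL = ⌊$60,152/2⌋ = $30,076 → take SL $30,076. Book value $52,876.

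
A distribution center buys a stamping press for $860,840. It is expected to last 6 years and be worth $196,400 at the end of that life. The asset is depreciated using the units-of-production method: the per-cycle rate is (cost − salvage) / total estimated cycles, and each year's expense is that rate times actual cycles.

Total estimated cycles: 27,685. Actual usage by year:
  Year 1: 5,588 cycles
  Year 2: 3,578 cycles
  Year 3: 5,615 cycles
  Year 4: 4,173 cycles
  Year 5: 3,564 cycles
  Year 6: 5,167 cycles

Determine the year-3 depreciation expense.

$134,760

Depreciable base = $860,840 − $196,400 = $664,440.
Rate = $664,440 / 27,685 cycles = $24 per cycle.
Year 1: 5,588 × $24 = $134,112. Book value $726,728.
Year 2: 3,578 × $24 = $85,872. Book value $640,856.
Year 3: 5,615 × $24 = $134,760. Book value $506,096.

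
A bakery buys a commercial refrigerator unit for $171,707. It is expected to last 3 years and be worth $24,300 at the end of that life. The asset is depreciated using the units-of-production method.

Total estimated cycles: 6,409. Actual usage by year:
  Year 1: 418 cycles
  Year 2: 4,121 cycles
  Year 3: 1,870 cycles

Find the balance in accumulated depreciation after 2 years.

$104,397

Depreciable base = $171,707 − $24,300 = $147,407.
Rate = $147,407 / 6,409 cycles = $23 per cycle.
Year 1: 418 × $23 = $9,614. Book value $162,093.
Year 2: 4,121 × $23 = $94,783. Book value $67,310.
Accumulated through year 2 = $171,707 − $67,310 = $104,397.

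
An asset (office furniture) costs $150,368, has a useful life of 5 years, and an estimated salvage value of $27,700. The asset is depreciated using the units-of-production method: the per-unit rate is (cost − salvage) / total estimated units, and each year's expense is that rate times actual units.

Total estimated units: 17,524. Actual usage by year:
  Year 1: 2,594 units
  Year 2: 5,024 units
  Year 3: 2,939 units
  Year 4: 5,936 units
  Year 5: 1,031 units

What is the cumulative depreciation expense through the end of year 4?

$115,451

Depreciable base = $150,368 − $27,700 = $122,668.
Rate = $122,668 / 17,524 units = $7 per unit.
Year 1: 2,594 × $7 = $18,158. Book value $132,210.
Year 2: 5,024 × $7 = $35,168. Book value $97,042.
Year 3: 2,939 × $7 = $20,573. Book value $76,469.
Year 4: 5,936 × $7 = $41,552. Book value $34,917.
Accumulated through year 4 = $150,368 − $34,917 = $115,451.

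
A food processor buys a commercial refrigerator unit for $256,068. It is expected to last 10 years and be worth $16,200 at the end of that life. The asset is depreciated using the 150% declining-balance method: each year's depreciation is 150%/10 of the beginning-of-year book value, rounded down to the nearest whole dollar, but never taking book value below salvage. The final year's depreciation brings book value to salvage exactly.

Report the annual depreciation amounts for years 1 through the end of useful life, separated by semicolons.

$38,410; $32,648; $27,751; $23,588; $20,050; $17,043; $14,486; $12,313; $10,466; $43,113

Depreciable base = $256,068 − $16,200 = $239,868.
Year 1: ⌊$256,068 × 150%/10⌋ = $38,410. Book value $217,658.
Year 2: ⌊$217,658 × 150%/10⌋ = $32,648. Book value $185,010.
Year 3: ⌊$185,010 × 150%/10⌋ = $27,751. Book value $157,259.
Year 4: ⌊$157,259 × 150%/10⌋ = $23,588. Book value $133,671.
Year 5: ⌊$133,671 × 150%/10⌋ = $20,050. Book value $113,621.
Year 6: ⌊$113,621 × 150%/10⌋ = $17,043. Book value $96,578.
Year 7: ⌊$96,578 × 150%/10⌋ = $14,486. Book value $82,092.
Year 8: ⌊$82,092 × 150%/10⌋ = $12,313. Book value $69,779.
Year 9: ⌊$69,779 × 150%/10⌋ = $10,466. Book value $59,313.
Year 10 (final): $59,313 − $16,200 = $43,113. Book value $16,200.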